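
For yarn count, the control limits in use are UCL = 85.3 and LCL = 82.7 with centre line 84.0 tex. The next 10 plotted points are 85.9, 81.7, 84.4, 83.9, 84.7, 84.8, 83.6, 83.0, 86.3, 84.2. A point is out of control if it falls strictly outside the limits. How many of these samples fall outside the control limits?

3

Compare each point to [82.7, 85.3]: sample 1 = 85.9 > UCL; sample 2 = 81.7 < LCL; sample 9 = 86.3 > UCL.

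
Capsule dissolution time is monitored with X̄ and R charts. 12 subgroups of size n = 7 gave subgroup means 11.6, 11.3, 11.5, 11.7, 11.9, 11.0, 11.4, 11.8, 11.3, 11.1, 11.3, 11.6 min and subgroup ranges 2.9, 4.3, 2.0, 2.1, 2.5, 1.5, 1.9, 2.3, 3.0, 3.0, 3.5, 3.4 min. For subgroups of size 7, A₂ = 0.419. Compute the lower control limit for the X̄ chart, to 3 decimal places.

X̄̄ = (11.6 + 11.3 + 11.5 + 11.7 + 11.9 + 11.0 + 11.4 + 11.8 + 11.3 + 11.1 + 11.3 + 11.6) / 12 = 137.5000 / 12 = 11.4583
R̄ = (2.9 + 4.3 + 2.0 + 2.1 + 2.5 + 1.5 + 1.9 + 2.3 + 3.0 + 3.0 + 3.5 + 3.4) / 12 = 32.4000 / 12 = 2.7000
LCL = X̄̄ − A₂·R̄ = 11.4583 − 0.419 × 2.7000 = 10.3270

10.327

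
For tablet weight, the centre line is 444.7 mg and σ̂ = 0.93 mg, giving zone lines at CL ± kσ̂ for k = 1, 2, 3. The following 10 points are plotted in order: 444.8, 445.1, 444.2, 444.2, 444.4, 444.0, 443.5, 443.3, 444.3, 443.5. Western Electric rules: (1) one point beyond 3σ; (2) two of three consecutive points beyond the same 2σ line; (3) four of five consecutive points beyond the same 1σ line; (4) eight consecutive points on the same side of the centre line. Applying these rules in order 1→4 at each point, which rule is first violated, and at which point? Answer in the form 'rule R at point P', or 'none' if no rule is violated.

Zone of each point (C = within 1σ̂, B = 1σ̂–2σ̂, A = 2σ̂–3σ̂, * = beyond 3σ̂; sign = side of CL): 1:+C, 2:+C, 3:-C, 4:-C, 5:-C, 6:-C, 7:-B, 8:-B, 9:-C, 10:-B
Rule 4 (eight consecutive points on the same side of the centre line) is satisfied at point 10.

rule 4 at point 10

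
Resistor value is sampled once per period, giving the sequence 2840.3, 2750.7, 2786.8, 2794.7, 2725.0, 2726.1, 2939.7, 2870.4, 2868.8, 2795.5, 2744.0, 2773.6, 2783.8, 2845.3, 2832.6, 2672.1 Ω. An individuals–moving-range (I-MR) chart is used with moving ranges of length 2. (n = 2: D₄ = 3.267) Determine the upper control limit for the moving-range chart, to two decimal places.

193.45

Moving ranges: 89.6, 36.1, 7.9, 69.7, 1.1, 213.6, 69.3, 1.6, 73.3, 51.5, 29.6, 10.2, 61.5, 12.7, 160.5; M̄R̄ = 888.2000 / 15 = 59.2133
UCL_MR = D₄·M̄R̄ = 3.267 × 59.2133 = 193.4500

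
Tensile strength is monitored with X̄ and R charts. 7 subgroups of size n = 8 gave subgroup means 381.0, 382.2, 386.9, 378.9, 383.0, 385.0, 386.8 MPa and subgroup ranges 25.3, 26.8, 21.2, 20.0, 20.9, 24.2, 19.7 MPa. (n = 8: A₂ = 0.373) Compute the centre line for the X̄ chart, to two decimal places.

383.40

X̄̄ = (381.0 + 382.2 + 386.9 + 378.9 + 383.0 + 385.0 + 386.8) / 7 = 2683.8000 / 7 = 383.4000
CL = X̄̄ = 383.4000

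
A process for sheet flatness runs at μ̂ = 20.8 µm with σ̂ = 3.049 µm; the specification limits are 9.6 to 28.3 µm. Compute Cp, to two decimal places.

Cp = (USL − LSL) / (6σ̂) = (28.3 − 9.6) / (6 × 3.049) = 18.7000 / 18.2940 = 1.0222

1.02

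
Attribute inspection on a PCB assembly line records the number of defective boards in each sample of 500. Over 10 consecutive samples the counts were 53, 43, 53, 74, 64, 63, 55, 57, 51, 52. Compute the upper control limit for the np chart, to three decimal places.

77.738

p̄ = Σdᵢ / (k·n) = 565 / (10 × 500) = 0.11300
UCL = np̄ + 3·√(np̄(1−p̄)) = 56.5000 + 3 × √(56.5000×0.88700) = 56.5000 + 3 × 7.0792 = 77.7377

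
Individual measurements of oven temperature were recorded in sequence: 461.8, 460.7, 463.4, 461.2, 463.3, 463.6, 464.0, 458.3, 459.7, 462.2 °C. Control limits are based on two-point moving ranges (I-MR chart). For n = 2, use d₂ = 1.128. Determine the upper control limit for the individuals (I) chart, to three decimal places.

467.257

X̄ = (461.8 + 460.7 + 463.4 + 461.2 + 463.3 + 463.6 + 464.0 + 458.3 + 459.7 + 462.2) / 10 = 461.8200
Moving ranges: 1.1, 2.7, 2.2, 2.1, 0.3, 0.4, 5.7, 1.4, 2.5; M̄R̄ = 18.4000 / 9 = 2.0444
UCL = X̄ + 3·M̄R̄/d₂ = 461.8200 + 3 × 2.0444 / 1.128 = 467.2574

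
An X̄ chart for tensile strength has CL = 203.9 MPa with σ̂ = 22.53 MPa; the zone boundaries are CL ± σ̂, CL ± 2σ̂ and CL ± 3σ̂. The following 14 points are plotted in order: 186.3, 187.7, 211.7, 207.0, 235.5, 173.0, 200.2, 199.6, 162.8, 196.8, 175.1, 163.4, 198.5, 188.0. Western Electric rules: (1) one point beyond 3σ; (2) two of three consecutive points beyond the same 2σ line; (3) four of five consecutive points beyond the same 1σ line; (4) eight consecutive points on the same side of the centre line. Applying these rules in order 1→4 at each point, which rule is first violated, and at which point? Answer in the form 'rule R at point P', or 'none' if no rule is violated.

Zone of each point (C = within 1σ̂, B = 1σ̂–2σ̂, A = 2σ̂–3σ̂, * = beyond 3σ̂; sign = side of CL): 1:-C, 2:-C, 3:+C, 4:+C, 5:+B, 6:-B, 7:-C, 8:-C, 9:-B, 10:-C, 11:-B, 12:-B, 13:-C, 14:-C
Rule 4 (eight consecutive points on the same side of the centre line) is satisfied at point 13.

rule 4 at point 13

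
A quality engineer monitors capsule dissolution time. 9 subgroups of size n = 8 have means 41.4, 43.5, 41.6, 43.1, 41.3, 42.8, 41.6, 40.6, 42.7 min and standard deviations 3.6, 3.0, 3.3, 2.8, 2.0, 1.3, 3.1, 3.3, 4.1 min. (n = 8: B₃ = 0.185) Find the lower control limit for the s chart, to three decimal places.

s̄ = (3.6 + 3.0 + 3.3 + 2.8 + 2.0 + 1.3 + 3.1 + 3.3 + 4.1) / 9 = 2.9444
LCL_s = B₃·s̄ = 0.185 × 2.9444 = 0.5447

0.545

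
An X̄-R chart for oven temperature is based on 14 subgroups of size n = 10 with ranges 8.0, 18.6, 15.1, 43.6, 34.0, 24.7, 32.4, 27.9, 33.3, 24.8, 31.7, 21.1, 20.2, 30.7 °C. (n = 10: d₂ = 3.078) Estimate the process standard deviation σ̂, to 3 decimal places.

8.496

R̄ = (8.0 + 18.6 + 15.1 + 43.6 + 34.0 + 24.7 + 32.4 + 27.9 + 33.3 + 24.8 + 31.7 + 21.1 + 20.2 + 30.7) / 14 = 26.1500
σ̂ = R̄ / d₂ = 26.1500 / 3.078 = 8.4958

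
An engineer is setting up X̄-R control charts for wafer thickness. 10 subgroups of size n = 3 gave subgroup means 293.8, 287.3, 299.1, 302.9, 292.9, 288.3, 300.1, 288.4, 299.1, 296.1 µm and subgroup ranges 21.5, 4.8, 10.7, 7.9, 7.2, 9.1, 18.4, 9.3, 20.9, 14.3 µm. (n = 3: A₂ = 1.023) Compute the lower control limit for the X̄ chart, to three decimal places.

282.105

X̄̄ = (293.8 + 287.3 + 299.1 + 302.9 + 292.9 + 288.3 + 300.1 + 288.4 + 299.1 + 296.1) / 10 = 2948.0000 / 10 = 294.8000
R̄ = (21.5 + 4.8 + 10.7 + 7.9 + 7.2 + 9.1 + 18.4 + 9.3 + 20.9 + 14.3) / 10 = 124.1000 / 10 = 12.4100
LCL = X̄̄ − A₂·R̄ = 294.8000 − 1.023 × 12.4100 = 282.1046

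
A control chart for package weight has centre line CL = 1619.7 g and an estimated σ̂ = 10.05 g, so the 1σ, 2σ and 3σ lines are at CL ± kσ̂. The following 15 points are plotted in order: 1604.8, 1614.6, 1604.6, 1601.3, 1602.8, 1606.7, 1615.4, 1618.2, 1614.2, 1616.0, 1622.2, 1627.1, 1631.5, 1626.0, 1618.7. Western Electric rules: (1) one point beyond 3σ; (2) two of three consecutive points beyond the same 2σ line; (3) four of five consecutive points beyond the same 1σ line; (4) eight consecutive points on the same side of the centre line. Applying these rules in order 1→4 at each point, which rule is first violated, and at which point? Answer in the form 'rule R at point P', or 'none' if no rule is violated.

rule 3 at point 5

Zone of each point (C = within 1σ̂, B = 1σ̂–2σ̂, A = 2σ̂–3σ̂, * = beyond 3σ̂; sign = side of CL): 1:-B, 2:-C, 3:-B, 4:-B, 5:-B, 6:-B, 7:-C, 8:-C, 9:-C, 10:-C, 11:+C, 12:+C, 13:+B, 14:+C, 15:-C
Rule 3 (four of five consecutive points beyond the same 1σ limit) is satisfied at point 5.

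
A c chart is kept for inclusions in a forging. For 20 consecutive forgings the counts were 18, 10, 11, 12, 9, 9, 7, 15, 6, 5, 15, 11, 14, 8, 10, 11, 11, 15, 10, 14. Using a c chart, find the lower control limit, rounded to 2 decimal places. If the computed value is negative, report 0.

c̄ = (18 + 10 + 11 + 12 + 9 + 9 + 7 + 15 + 6 + 5 + 15 + 11 + 14 + 8 + 10 + 11 + 11 + 15 + 10 + 14) / 20 = 221 / 20 = 11.0500
LCL = c̄ − 3√c̄ = 11.0500 − 3 × 3.3242 = 1.0775

1.08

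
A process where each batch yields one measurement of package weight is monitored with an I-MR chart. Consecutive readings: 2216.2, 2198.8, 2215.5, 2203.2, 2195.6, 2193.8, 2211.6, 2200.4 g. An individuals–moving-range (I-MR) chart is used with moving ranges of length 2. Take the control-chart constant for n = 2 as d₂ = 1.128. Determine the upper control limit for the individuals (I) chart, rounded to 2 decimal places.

2236.61

X̄ = (2216.2 + 2198.8 + 2215.5 + 2203.2 + 2195.6 + 2193.8 + 2211.6 + 2200.4) / 8 = 2204.3875
Moving ranges: 17.4, 16.7, 12.3, 7.6, 1.8, 17.8, 11.2; M̄R̄ = 84.8000 / 7 = 12.1143
UCL = X̄ + 3·M̄R̄/d₂ = 2204.3875 + 3 × 12.1143 / 1.128 = 2236.6063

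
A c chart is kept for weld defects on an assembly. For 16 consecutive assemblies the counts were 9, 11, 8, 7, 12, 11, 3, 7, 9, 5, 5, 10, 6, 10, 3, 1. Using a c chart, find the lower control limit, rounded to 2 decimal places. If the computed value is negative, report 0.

0.00

c̄ = (9 + 11 + 8 + 7 + 12 + 11 + 3 + 7 + 9 + 5 + 5 + 10 + 6 + 10 + 3 + 1) / 16 = 117 / 16 = 7.3125
LCL = c̄ − 3√c̄ = 7.3125 − 3 × 2.7042 = -0.8000 → 0 (cannot be negative)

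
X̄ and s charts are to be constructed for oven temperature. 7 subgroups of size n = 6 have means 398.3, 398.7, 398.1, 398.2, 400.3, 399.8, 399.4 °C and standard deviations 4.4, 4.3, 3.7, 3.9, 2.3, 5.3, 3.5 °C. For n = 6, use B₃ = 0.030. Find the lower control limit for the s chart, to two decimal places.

s̄ = (4.4 + 4.3 + 3.7 + 3.9 + 2.3 + 5.3 + 3.5) / 7 = 3.9143
LCL_s = B₃·s̄ = 0.030 × 3.9143 = 0.1174

0.12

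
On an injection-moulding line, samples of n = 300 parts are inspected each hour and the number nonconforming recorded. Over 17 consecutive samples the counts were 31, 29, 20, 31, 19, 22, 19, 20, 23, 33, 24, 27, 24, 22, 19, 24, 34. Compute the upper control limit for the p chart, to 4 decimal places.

0.1302

p̄ = Σdᵢ / (k·n) = 421 / (17 × 300) = 0.08255
UCL = p̄ + 3·√(p̄(1−p̄)/n) = 0.08255 + 3 × √(0.08255×0.91745/300) = 0.08255 + 3 × 0.01589 = 0.13021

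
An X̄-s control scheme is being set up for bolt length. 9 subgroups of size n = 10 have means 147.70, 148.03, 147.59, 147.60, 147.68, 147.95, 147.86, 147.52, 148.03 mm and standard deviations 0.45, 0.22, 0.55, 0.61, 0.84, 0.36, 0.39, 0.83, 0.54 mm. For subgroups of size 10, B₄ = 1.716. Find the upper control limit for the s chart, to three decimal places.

0.913

s̄ = (0.45 + 0.22 + 0.55 + 0.61 + 0.84 + 0.36 + 0.39 + 0.83 + 0.54) / 9 = 0.5322
UCL_s = B₄·s̄ = 1.716 × 0.5322 = 0.9133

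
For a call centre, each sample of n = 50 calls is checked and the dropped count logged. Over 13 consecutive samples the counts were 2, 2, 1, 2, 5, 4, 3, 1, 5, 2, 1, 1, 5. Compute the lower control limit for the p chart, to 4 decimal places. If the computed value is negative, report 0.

0.0000

p̄ = Σdᵢ / (k·n) = 34 / (13 × 50) = 0.05231
LCL = p̄ − 3·√(p̄(1−p̄)/n) = 0.05231 − 3 × 0.03149 = -0.04215 → 0 (negative, so LCL = 0)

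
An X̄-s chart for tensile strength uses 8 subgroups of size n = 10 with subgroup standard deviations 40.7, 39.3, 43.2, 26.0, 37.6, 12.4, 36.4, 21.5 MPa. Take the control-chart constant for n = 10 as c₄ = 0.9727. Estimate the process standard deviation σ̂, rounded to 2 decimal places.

33.04

s̄ = (40.7 + 39.3 + 43.2 + 26.0 + 37.6 + 12.4 + 36.4 + 21.5) / 8 = 32.1375
σ̂ = s̄ / c₄ = 32.1375 / 0.9727 = 33.0395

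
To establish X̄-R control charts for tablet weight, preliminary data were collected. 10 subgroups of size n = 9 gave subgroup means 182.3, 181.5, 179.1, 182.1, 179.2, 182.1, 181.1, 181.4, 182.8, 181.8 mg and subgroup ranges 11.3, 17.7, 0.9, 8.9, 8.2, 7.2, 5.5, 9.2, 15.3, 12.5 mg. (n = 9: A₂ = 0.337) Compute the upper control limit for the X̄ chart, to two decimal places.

184.60

X̄̄ = (182.3 + 181.5 + 179.1 + 182.1 + 179.2 + 182.1 + 181.1 + 181.4 + 182.8 + 181.8) / 10 = 1813.4000 / 10 = 181.3400
R̄ = (11.3 + 17.7 + 0.9 + 8.9 + 8.2 + 7.2 + 5.5 + 9.2 + 15.3 + 12.5) / 10 = 96.7000 / 10 = 9.6700
UCL = X̄̄ + A₂·R̄ = 181.3400 + 0.337 × 9.6700 = 184.5988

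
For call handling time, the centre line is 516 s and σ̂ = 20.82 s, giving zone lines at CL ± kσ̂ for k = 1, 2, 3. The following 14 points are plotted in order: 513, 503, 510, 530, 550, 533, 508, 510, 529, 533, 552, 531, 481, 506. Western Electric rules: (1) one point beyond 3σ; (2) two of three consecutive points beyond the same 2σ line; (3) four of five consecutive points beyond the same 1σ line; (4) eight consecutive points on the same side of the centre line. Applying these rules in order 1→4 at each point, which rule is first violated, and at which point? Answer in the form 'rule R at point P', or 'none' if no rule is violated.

Zone of each point (C = within 1σ̂, B = 1σ̂–2σ̂, A = 2σ̂–3σ̂, * = beyond 3σ̂; sign = side of CL): 1:-C, 2:-C, 3:-C, 4:+C, 5:+B, 6:+C, 7:-C, 8:-C, 9:+C, 10:+C, 11:+B, 12:+C, 13:-B, 14:-C
No rule fires across all 14 points.

none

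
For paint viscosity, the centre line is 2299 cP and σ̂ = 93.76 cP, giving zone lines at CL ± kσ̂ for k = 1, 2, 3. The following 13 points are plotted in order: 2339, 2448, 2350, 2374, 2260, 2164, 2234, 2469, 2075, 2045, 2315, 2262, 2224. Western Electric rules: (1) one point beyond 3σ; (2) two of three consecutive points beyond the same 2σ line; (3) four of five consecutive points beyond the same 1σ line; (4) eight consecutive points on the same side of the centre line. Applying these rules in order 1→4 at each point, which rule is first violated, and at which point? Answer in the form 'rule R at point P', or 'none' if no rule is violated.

rule 2 at point 10

Zone of each point (C = within 1σ̂, B = 1σ̂–2σ̂, A = 2σ̂–3σ̂, * = beyond 3σ̂; sign = side of CL): 1:+C, 2:+B, 3:+C, 4:+C, 5:-C, 6:-B, 7:-C, 8:+B, 9:-A, 10:-A, 11:+C, 12:-C, 13:-C
Rule 2 (two of three consecutive points beyond the same 2σ limit) is satisfied at point 10.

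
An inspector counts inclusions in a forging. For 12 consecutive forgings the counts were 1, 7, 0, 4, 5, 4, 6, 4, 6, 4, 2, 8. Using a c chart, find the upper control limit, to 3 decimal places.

10.435

c̄ = (1 + 7 + 0 + 4 + 5 + 4 + 6 + 4 + 6 + 4 + 2 + 8) / 12 = 51 / 12 = 4.2500
UCL = c̄ + 3√c̄ = 4.2500 + 3 × √4.2500 = 4.2500 + 3 × 2.0616 = 10.4347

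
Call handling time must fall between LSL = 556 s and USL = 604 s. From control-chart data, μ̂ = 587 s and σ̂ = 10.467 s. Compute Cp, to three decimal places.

Cp = (USL − LSL) / (6σ̂) = (604 − 556) / (6 × 10.467) = 48.0000 / 62.8020 = 0.7643

0.764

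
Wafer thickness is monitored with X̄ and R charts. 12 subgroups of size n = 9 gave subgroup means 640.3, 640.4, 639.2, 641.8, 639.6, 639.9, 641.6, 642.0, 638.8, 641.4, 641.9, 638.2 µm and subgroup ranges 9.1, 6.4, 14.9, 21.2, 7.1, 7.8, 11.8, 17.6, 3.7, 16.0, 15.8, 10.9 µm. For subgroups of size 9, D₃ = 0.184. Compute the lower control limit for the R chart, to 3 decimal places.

R̄ = (9.1 + 6.4 + 14.9 + 21.2 + 7.1 + 7.8 + 11.8 + 17.6 + 3.7 + 16.0 + 15.8 + 10.9) / 12 = 142.3000 / 12 = 11.8583
LCL_R = D₃·R̄ = 0.184 × 11.8583 = 2.1819

2.182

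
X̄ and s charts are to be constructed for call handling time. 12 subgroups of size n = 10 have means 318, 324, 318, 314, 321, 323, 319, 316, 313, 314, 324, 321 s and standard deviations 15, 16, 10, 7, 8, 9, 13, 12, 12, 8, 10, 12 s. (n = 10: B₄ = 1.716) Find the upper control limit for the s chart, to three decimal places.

18.876

s̄ = (15 + 16 + 10 + 7 + 8 + 9 + 13 + 12 + 12 + 8 + 10 + 12) / 12 = 11.0000
UCL_s = B₄·s̄ = 1.716 × 11.0000 = 18.8760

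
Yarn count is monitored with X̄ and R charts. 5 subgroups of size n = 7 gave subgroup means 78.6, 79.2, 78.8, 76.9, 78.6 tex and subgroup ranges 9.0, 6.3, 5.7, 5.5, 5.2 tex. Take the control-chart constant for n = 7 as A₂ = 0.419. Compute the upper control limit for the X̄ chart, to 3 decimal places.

81.076

X̄̄ = (78.6 + 79.2 + 78.8 + 76.9 + 78.6) / 5 = 392.1000 / 5 = 78.4200
R̄ = (9.0 + 6.3 + 5.7 + 5.5 + 5.2) / 5 = 31.7000 / 5 = 6.3400
UCL = X̄̄ + A₂·R̄ = 78.4200 + 0.419 × 6.3400 = 81.0765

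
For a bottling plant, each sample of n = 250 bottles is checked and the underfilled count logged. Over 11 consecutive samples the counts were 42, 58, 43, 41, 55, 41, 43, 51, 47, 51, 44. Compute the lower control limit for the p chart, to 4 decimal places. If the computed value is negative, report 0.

0.1136

p̄ = Σdᵢ / (k·n) = 516 / (11 × 250) = 0.18764
LCL = p̄ − 3·√(p̄(1−p̄)/n) = 0.18764 − 3 × 0.02469 = 0.11356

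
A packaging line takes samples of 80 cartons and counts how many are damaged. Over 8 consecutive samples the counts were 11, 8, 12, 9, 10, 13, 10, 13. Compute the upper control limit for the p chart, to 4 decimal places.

p̄ = Σdᵢ / (k·n) = 86 / (8 × 80) = 0.13437
UCL = p̄ + 3·√(p̄(1−p̄)/n) = 0.13437 + 3 × √(0.13437×0.86562/80) = 0.13437 + 3 × 0.03813 = 0.24877

0.2488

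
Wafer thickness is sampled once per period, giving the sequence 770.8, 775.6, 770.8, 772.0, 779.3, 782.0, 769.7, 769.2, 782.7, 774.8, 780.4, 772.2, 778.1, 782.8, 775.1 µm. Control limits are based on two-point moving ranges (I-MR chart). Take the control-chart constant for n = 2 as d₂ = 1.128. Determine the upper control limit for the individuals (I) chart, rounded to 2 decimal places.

X̄ = (770.8 + 775.6 + 770.8 + 772.0 + 779.3 + 782.0 + 769.7 + 769.2 + 782.7 + 774.8 + 780.4 + 772.2 + 778.1 + 782.8 + 775.1) / 15 = 775.7000
Moving ranges: 4.8, 4.8, 1.2, 7.3, 2.7, 12.3, 0.5, 13.5, 7.9, 5.6, 8.2, 5.9, 4.7, 7.7; M̄R̄ = 87.1000 / 14 = 6.2214
UCL = X̄ + 3·M̄R̄/d₂ = 775.7000 + 3 × 6.2214 / 1.128 = 792.2464

792.25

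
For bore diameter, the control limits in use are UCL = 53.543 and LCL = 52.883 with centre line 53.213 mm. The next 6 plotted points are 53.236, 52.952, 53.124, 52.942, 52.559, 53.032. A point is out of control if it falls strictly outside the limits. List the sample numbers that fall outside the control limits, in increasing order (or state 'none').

Compare each point to [52.883, 53.543]: sample 5 = 52.559 < LCL.

5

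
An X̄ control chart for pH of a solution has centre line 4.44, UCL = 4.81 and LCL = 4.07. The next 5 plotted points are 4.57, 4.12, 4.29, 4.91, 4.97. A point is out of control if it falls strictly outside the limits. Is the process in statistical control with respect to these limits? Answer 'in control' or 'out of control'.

out of control

Compare each point to [4.07, 4.81]: sample 4 = 4.91 > UCL; sample 5 = 4.97 > UCL.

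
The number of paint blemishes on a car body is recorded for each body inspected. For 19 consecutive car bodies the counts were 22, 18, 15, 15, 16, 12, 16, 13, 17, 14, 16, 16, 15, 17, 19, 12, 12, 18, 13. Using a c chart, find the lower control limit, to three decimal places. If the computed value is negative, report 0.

c̄ = (22 + 18 + 15 + 15 + 16 + 12 + 16 + 13 + 17 + 14 + 16 + 16 + 15 + 17 + 19 + 12 + 12 + 18 + 13) / 19 = 296 / 19 = 15.5789
LCL = c̄ − 3√c̄ = 15.5789 − 3 × 3.9470 = 3.7379

3.738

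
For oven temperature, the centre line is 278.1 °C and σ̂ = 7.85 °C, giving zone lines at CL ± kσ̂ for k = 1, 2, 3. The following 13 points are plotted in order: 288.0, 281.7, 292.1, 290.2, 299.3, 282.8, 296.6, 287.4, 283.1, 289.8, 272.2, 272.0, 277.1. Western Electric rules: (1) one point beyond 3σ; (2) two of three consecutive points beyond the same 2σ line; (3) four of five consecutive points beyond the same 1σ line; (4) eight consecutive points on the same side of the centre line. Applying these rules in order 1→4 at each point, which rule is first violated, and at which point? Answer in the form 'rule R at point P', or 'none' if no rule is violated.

Zone of each point (C = within 1σ̂, B = 1σ̂–2σ̂, A = 2σ̂–3σ̂, * = beyond 3σ̂; sign = side of CL): 1:+B, 2:+C, 3:+B, 4:+B, 5:+A, 6:+C, 7:+A, 8:+B, 9:+C, 10:+B, 11:-C, 12:-C, 13:-C
Rule 3 (four of five consecutive points beyond the same 1σ limit) is satisfied at point 5.

rule 3 at point 5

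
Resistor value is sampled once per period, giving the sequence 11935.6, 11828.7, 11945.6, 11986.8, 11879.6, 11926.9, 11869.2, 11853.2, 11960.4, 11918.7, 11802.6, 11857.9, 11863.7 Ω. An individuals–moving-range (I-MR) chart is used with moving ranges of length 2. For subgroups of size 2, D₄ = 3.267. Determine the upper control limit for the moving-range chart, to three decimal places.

Moving ranges: 106.9, 116.9, 41.2, 107.2, 47.3, 57.7, 16.0, 107.2, 41.7, 116.1, 55.3, 5.8; M̄R̄ = 819.3000 / 12 = 68.2750
UCL_MR = D₄·M̄R̄ = 3.267 × 68.2750 = 223.0544

223.054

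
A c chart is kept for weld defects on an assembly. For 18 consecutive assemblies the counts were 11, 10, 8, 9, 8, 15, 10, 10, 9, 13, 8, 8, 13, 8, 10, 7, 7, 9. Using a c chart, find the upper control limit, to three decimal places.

c̄ = (11 + 10 + 8 + 9 + 8 + 15 + 10 + 10 + 9 + 13 + 8 + 8 + 13 + 8 + 10 + 7 + 7 + 9) / 18 = 173 / 18 = 9.6111
UCL = c̄ + 3√c̄ = 9.6111 + 3 × √9.6111 = 9.6111 + 3 × 3.1002 = 18.9116

18.912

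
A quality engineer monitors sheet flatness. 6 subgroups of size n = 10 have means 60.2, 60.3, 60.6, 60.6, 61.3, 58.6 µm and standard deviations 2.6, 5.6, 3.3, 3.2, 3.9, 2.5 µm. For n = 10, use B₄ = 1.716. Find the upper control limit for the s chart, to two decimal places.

6.03

s̄ = (2.6 + 5.6 + 3.3 + 3.2 + 3.9 + 2.5) / 6 = 3.5167
UCL_s = B₄·s̄ = 1.716 × 3.5167 = 6.0346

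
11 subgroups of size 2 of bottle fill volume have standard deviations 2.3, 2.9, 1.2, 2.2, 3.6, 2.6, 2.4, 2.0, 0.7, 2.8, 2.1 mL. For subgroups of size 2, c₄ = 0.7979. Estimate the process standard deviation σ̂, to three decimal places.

s̄ = (2.3 + 2.9 + 1.2 + 2.2 + 3.6 + 2.6 + 2.4 + 2.0 + 0.7 + 2.8 + 2.1) / 11 = 2.2545
σ̂ = s̄ / c₄ = 2.2545 / 0.7979 = 2.8256

2.826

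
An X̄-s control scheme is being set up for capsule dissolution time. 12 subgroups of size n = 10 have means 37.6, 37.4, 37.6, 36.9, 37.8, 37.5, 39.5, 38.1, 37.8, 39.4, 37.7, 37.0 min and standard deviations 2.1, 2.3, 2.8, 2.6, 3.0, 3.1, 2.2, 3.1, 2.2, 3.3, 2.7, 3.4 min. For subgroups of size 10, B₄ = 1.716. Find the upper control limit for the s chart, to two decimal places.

4.69

s̄ = (2.1 + 2.3 + 2.8 + 2.6 + 3.0 + 3.1 + 2.2 + 3.1 + 2.2 + 3.3 + 2.7 + 3.4) / 12 = 2.7333
UCL_s = B₄·s̄ = 1.716 × 2.7333 = 4.6904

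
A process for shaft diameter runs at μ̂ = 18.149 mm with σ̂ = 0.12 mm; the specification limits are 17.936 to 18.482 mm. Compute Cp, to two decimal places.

0.76

Cp = (USL − LSL) / (6σ̂) = (18.482 − 17.936) / (6 × 0.12) = 0.5460 / 0.7200 = 0.7583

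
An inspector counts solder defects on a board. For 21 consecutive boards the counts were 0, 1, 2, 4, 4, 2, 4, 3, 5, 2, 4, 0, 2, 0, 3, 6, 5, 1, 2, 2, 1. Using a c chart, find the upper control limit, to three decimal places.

c̄ = (0 + 1 + 2 + 4 + 4 + 2 + 4 + 3 + 5 + 2 + 4 + 0 + 2 + 0 + 3 + 6 + 5 + 1 + 2 + 2 + 1) / 21 = 53 / 21 = 2.5238
UCL = c̄ + 3√c̄ = 2.5238 + 3 × √2.5238 = 2.5238 + 3 × 1.5887 = 7.2898

7.290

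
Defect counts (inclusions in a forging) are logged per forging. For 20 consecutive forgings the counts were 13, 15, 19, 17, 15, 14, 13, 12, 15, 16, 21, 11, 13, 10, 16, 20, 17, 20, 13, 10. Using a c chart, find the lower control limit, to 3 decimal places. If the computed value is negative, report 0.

3.381

c̄ = (13 + 15 + 19 + 17 + 15 + 14 + 13 + 12 + 15 + 16 + 21 + 11 + 13 + 10 + 16 + 20 + 17 + 20 + 13 + 10) / 20 = 300 / 20 = 15.0000
LCL = c̄ − 3√c̄ = 15.0000 − 3 × 3.8730 = 3.3810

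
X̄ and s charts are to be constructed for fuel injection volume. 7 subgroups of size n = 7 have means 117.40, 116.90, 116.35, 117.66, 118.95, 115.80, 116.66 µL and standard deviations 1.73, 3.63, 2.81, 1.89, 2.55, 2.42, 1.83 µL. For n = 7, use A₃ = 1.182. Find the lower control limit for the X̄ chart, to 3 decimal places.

X̄̄ = (117.40 + 116.90 + 116.35 + 117.66 + 118.95 + 115.80 + 116.66) / 7 = 117.1029
s̄ = (1.73 + 3.63 + 2.81 + 1.89 + 2.55 + 2.42 + 1.83) / 7 = 2.4086
LCL = X̄̄ − A₃·s̄ = 117.1029 − 1.182 × 2.4086 = 114.2559

114.256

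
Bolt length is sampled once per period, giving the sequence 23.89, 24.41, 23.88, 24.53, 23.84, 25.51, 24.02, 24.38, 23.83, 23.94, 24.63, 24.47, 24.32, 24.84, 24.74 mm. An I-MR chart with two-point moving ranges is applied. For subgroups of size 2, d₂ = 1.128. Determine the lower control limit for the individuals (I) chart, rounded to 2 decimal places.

X̄ = (23.89 + 24.41 + 23.88 + 24.53 + 23.84 + 25.51 + 24.02 + 24.38 + 23.83 + 23.94 + 24.63 + 24.47 + 24.32 + 24.84 + 24.74) / 15 = 24.3487
Moving ranges: 0.52, 0.53, 0.65, 0.69, 1.67, 1.49, 0.36, 0.55, 0.11, 0.69, 0.16, 0.15, 0.52, 0.10; M̄R̄ = 8.1900 / 14 = 0.5850
LCL = X̄ − 3·M̄R̄/d₂ = 24.3487 − 3 × 0.5850 / 1.128 = 22.7928

22.79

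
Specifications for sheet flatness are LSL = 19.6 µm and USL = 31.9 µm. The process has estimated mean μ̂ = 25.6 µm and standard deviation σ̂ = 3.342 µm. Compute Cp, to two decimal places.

Cp = (USL − LSL) / (6σ̂) = (31.9 − 19.6) / (6 × 3.342) = 12.3000 / 20.0520 = 0.6134

0.61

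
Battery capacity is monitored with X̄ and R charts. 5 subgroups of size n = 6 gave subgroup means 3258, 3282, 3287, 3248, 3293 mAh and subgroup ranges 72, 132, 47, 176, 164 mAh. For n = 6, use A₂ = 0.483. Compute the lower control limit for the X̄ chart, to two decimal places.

3216.51

X̄̄ = (3258 + 3282 + 3287 + 3248 + 3293) / 5 = 16368.0000 / 5 = 3273.6000
R̄ = (72 + 132 + 47 + 176 + 164) / 5 = 591.0000 / 5 = 118.2000
LCL = X̄̄ − A₂·R̄ = 3273.6000 − 0.483 × 118.2000 = 3216.5094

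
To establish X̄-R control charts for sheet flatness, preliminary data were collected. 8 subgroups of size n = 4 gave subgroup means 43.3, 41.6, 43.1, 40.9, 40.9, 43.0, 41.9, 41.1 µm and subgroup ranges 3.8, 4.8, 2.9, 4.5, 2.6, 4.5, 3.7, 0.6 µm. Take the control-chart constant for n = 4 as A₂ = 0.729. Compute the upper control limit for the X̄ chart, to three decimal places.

X̄̄ = (43.3 + 41.6 + 43.1 + 40.9 + 40.9 + 43.0 + 41.9 + 41.1) / 8 = 335.8000 / 8 = 41.9750
R̄ = (3.8 + 4.8 + 2.9 + 4.5 + 2.6 + 4.5 + 3.7 + 0.6) / 8 = 27.4000 / 8 = 3.4250
UCL = X̄̄ + A₂·R̄ = 41.9750 + 0.729 × 3.4250 = 44.4718

44.472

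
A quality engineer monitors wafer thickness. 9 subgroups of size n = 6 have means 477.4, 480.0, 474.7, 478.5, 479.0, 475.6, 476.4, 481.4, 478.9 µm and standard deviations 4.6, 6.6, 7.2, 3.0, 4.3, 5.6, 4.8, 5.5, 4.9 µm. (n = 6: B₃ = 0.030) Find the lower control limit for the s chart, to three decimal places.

0.155

s̄ = (4.6 + 6.6 + 7.2 + 3.0 + 4.3 + 5.6 + 4.8 + 5.5 + 4.9) / 9 = 5.1667
LCL_s = B₃·s̄ = 0.030 × 5.1667 = 0.1550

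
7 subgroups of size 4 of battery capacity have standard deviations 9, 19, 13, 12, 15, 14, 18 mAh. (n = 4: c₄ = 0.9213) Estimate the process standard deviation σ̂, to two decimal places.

s̄ = (9 + 19 + 13 + 12 + 15 + 14 + 18) / 7 = 14.2857
σ̂ = s̄ / c₄ = 14.2857 / 0.9213 = 15.5060

15.51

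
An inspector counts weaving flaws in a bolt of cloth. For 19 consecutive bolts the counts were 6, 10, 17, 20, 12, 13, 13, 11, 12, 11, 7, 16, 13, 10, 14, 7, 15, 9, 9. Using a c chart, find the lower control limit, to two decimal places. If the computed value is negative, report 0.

1.52

c̄ = (6 + 10 + 17 + 20 + 12 + 13 + 13 + 11 + 12 + 11 + 7 + 16 + 13 + 10 + 14 + 7 + 15 + 9 + 9) / 19 = 225 / 19 = 11.8421
LCL = c̄ − 3√c̄ = 11.8421 − 3 × 3.4412 = 1.5184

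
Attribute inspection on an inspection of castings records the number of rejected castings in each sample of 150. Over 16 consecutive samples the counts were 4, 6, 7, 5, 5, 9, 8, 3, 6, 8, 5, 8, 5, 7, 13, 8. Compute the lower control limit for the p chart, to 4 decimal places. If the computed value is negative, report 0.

p̄ = Σdᵢ / (k·n) = 107 / (16 × 150) = 0.04458
LCL = p̄ − 3·√(p̄(1−p̄)/n) = 0.04458 − 3 × 0.01685 = -0.00597 → 0 (negative, so LCL = 0)

0.0000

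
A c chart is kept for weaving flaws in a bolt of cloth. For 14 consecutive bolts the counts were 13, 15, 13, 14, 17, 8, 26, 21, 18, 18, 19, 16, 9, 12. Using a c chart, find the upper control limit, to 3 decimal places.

c̄ = (13 + 15 + 13 + 14 + 17 + 8 + 26 + 21 + 18 + 18 + 19 + 16 + 9 + 12) / 14 = 219 / 14 = 15.6429
UCL = c̄ + 3√c̄ = 15.6429 + 3 × √15.6429 = 15.6429 + 3 × 3.9551 = 27.5082

27.508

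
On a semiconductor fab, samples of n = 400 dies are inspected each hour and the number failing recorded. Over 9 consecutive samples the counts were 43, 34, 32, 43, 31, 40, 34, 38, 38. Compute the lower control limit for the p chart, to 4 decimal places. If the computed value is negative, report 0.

0.0490

p̄ = Σdᵢ / (k·n) = 333 / (9 × 400) = 0.09250
LCL = p̄ − 3·√(p̄(1−p̄)/n) = 0.09250 − 3 × 0.01449 = 0.04904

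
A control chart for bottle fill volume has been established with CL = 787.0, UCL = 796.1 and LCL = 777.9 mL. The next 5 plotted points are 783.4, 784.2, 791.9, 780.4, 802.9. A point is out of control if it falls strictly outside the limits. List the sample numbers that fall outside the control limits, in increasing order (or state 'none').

5

Compare each point to [777.9, 796.1]: sample 5 = 802.9 > UCL.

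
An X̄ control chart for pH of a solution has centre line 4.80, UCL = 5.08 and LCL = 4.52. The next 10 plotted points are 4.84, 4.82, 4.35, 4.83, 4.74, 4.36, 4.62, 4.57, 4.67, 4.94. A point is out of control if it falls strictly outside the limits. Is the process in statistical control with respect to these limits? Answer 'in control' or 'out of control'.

Compare each point to [4.52, 5.08]: sample 3 = 4.35 < LCL; sample 6 = 4.36 < LCL.

out of control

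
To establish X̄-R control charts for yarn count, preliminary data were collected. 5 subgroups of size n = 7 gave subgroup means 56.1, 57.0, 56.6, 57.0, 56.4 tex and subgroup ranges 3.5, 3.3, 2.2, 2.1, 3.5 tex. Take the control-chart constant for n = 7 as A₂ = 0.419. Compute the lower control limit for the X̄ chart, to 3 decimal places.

X̄̄ = (56.1 + 57.0 + 56.6 + 57.0 + 56.4) / 5 = 283.1000 / 5 = 56.6200
R̄ = (3.5 + 3.3 + 2.2 + 2.1 + 3.5) / 5 = 14.6000 / 5 = 2.9200
LCL = X̄̄ − A₂·R̄ = 56.6200 − 0.419 × 2.9200 = 55.3965

55.397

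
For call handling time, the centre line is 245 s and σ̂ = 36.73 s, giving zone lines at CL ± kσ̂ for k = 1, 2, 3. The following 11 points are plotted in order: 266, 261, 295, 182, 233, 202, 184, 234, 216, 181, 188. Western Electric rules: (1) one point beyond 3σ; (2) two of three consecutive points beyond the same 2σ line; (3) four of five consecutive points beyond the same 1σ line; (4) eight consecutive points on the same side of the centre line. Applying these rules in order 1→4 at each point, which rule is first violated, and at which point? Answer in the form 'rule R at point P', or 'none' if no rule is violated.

Zone of each point (C = within 1σ̂, B = 1σ̂–2σ̂, A = 2σ̂–3σ̂, * = beyond 3σ̂; sign = side of CL): 1:+C, 2:+C, 3:+B, 4:-B, 5:-C, 6:-B, 7:-B, 8:-C, 9:-C, 10:-B, 11:-B
Rule 4 (eight consecutive points on the same side of the centre line) is satisfied at point 11.

rule 4 at point 11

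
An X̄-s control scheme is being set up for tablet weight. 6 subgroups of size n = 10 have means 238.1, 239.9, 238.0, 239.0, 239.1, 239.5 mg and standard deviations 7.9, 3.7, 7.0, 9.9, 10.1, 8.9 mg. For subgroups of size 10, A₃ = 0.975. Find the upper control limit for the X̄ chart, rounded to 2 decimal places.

246.65

X̄̄ = (238.1 + 239.9 + 238.0 + 239.0 + 239.1 + 239.5) / 6 = 238.9333
s̄ = (7.9 + 3.7 + 7.0 + 9.9 + 10.1 + 8.9) / 6 = 7.9167
UCL = X̄̄ + A₃·s̄ = 238.9333 + 0.975 × 7.9167 = 246.6521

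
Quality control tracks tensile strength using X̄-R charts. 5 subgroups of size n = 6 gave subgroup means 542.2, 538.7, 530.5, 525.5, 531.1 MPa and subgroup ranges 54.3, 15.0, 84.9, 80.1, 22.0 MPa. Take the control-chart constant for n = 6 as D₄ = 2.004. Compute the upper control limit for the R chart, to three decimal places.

102.725

R̄ = (54.3 + 15.0 + 84.9 + 80.1 + 22.0) / 5 = 256.3000 / 5 = 51.2600
UCL_R = D₄·R̄ = 2.004 × 51.2600 = 102.7250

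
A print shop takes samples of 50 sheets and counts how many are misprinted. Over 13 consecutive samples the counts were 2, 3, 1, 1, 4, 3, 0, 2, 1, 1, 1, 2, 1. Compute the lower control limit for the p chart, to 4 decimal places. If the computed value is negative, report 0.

0.0000

p̄ = Σdᵢ / (k·n) = 22 / (13 × 50) = 0.03385
LCL = p̄ − 3·√(p̄(1−p̄)/n) = 0.03385 − 3 × 0.02557 = -0.04287 → 0 (negative, so LCL = 0)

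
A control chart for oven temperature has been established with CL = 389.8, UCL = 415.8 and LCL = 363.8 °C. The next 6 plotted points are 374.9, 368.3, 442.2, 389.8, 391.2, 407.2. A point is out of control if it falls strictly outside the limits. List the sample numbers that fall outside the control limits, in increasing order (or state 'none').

3

Compare each point to [363.8, 415.8]: sample 3 = 442.2 > UCL.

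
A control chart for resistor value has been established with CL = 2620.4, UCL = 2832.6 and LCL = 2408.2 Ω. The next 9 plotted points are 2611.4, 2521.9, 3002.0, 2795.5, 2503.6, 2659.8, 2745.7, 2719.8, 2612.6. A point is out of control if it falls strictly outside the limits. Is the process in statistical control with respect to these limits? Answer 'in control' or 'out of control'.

out of control

Compare each point to [2408.2, 2832.6]: sample 3 = 3002.0 > UCL.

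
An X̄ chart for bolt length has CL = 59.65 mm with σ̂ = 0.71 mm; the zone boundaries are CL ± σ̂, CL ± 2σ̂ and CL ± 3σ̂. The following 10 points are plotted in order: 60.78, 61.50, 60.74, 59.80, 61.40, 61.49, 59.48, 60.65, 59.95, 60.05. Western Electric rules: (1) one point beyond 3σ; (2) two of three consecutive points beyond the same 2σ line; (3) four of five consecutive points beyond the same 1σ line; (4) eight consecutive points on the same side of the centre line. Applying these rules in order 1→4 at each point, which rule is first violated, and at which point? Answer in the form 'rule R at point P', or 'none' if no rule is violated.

rule 3 at point 5

Zone of each point (C = within 1σ̂, B = 1σ̂–2σ̂, A = 2σ̂–3σ̂, * = beyond 3σ̂; sign = side of CL): 1:+B, 2:+A, 3:+B, 4:+C, 5:+A, 6:+A, 7:-C, 8:+B, 9:+C, 10:+C
Rule 3 (four of five consecutive points beyond the same 1σ limit) is satisfied at point 5.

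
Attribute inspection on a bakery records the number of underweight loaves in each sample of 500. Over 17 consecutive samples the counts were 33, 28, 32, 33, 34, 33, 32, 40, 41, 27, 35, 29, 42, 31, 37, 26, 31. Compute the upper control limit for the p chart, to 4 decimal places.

p̄ = Σdᵢ / (k·n) = 564 / (17 × 500) = 0.06635
UCL = p̄ + 3·√(p̄(1−p̄)/n) = 0.06635 + 3 × √(0.06635×0.93365/500) = 0.06635 + 3 × 0.01113 = 0.09975

0.0997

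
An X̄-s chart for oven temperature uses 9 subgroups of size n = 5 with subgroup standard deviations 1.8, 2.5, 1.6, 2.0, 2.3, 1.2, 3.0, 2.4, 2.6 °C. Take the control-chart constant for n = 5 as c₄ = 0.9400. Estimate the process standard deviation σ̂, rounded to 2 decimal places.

2.29

s̄ = (1.8 + 2.5 + 1.6 + 2.0 + 2.3 + 1.2 + 3.0 + 2.4 + 2.6) / 9 = 2.1556
σ̂ = s̄ / c₄ = 2.1556 / 0.9400 = 2.2931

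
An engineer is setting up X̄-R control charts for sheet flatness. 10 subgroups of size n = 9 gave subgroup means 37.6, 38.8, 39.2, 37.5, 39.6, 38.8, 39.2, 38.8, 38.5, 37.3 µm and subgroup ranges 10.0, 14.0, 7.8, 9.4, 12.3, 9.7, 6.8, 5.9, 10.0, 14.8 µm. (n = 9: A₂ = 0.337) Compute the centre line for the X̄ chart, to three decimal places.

X̄̄ = (37.6 + 38.8 + 39.2 + 37.5 + 39.6 + 38.8 + 39.2 + 38.8 + 38.5 + 37.3) / 10 = 385.3000 / 10 = 38.5300
CL = X̄̄ = 38.5300

38.530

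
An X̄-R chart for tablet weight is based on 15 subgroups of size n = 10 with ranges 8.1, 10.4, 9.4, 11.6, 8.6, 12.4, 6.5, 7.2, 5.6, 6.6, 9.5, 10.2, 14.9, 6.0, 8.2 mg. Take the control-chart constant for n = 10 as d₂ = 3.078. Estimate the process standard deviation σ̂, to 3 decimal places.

R̄ = (8.1 + 10.4 + 9.4 + 11.6 + 8.6 + 12.4 + 6.5 + 7.2 + 5.6 + 6.6 + 9.5 + 10.2 + 14.9 + 6.0 + 8.2) / 15 = 9.0133
σ̂ = R̄ / d₂ = 9.0133 / 3.078 = 2.9283

2.928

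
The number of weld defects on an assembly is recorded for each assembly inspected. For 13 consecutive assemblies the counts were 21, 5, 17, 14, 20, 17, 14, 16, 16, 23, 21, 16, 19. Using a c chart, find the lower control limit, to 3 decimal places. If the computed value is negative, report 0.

4.533

c̄ = (21 + 5 + 17 + 14 + 20 + 17 + 14 + 16 + 16 + 23 + 21 + 16 + 19) / 13 = 219 / 13 = 16.8462
LCL = c̄ − 3√c̄ = 16.8462 − 3 × 4.1044 = 4.5329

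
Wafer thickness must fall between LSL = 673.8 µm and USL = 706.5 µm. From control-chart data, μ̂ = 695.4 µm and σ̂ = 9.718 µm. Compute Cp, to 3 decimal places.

Cp = (USL − LSL) / (6σ̂) = (706.5 − 673.8) / (6 × 9.718) = 32.7000 / 58.3080 = 0.5608

0.561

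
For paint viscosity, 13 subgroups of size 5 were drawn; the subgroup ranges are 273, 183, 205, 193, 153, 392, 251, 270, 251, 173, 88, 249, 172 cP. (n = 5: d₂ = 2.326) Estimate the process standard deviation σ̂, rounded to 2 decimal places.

94.35

R̄ = (273 + 183 + 205 + 193 + 153 + 392 + 251 + 270 + 251 + 173 + 88 + 249 + 172) / 13 = 219.4615
σ̂ = R̄ / d₂ = 219.4615 / 2.326 = 94.3515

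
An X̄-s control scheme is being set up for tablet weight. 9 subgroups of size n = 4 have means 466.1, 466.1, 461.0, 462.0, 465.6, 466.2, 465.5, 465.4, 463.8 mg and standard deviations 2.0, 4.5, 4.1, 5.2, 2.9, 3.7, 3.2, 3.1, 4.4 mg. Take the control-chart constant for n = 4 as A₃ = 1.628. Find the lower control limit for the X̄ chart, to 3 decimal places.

458.646

X̄̄ = (466.1 + 466.1 + 461.0 + 462.0 + 465.6 + 466.2 + 465.5 + 465.4 + 463.8) / 9 = 464.6333
s̄ = (2.0 + 4.5 + 4.1 + 5.2 + 2.9 + 3.7 + 3.2 + 3.1 + 4.4) / 9 = 3.6778
LCL = X̄̄ − A₃·s̄ = 464.6333 − 1.628 × 3.6778 = 458.6459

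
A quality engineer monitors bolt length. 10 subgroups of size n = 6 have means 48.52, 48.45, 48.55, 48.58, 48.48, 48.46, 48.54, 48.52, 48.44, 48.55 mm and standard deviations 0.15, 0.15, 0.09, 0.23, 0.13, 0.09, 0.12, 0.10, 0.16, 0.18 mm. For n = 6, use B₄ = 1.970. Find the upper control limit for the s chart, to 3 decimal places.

s̄ = (0.15 + 0.15 + 0.09 + 0.23 + 0.13 + 0.09 + 0.12 + 0.10 + 0.16 + 0.18) / 10 = 0.1400
UCL_s = B₄·s̄ = 1.970 × 0.1400 = 0.2758

0.276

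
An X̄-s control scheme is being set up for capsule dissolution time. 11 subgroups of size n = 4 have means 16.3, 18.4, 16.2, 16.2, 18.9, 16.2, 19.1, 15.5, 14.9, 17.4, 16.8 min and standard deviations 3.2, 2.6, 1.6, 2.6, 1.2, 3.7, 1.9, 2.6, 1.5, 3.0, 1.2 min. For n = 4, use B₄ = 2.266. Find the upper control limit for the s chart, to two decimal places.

5.17

s̄ = (3.2 + 2.6 + 1.6 + 2.6 + 1.2 + 3.7 + 1.9 + 2.6 + 1.5 + 3.0 + 1.2) / 11 = 2.2818
UCL_s = B₄·s̄ = 2.266 × 2.2818 = 5.1706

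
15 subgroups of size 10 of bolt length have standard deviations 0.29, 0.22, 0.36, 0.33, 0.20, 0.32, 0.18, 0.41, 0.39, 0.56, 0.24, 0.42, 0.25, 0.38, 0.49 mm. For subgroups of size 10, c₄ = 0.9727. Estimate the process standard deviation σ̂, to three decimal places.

0.345

s̄ = (0.29 + 0.22 + 0.36 + 0.33 + 0.20 + 0.32 + 0.18 + 0.41 + 0.39 + 0.56 + 0.24 + 0.42 + 0.25 + 0.38 + 0.49) / 15 = 0.3360
σ̂ = s̄ / c₄ = 0.3360 / 0.9727 = 0.3454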